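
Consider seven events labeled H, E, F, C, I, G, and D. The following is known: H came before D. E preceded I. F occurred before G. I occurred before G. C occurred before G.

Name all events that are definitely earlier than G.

Directly stated before G: C, F, and I.
E reaches G via E → I → G.
No chain forces H (or any of the others) ahead of G.

C, E, F, I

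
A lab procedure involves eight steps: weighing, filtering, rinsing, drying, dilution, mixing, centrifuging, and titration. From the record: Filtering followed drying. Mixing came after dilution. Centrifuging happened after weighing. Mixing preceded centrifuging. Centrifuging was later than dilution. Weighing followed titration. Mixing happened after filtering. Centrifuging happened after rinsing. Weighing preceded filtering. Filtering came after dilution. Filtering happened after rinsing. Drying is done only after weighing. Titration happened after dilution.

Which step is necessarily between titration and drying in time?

weighing

Tracing the constraints gives titration → weighing → drying, so weighing sits after titration and before drying.
No other step is forced both after titration and before drying.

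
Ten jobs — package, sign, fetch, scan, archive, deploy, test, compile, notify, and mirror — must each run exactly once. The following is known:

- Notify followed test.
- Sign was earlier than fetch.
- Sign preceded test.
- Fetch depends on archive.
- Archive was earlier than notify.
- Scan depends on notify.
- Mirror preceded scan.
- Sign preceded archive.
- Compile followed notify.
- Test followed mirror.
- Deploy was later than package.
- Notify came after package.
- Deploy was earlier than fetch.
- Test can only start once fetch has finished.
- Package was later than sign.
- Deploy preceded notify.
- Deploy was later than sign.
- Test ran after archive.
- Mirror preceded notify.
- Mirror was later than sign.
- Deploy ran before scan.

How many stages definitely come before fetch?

4

Directly stated before fetch: archive, deploy, and sign.
Package reaches fetch via package → deploy → fetch.
No chain forces mirror (or any of the others) ahead of fetch.
That's archive, deploy, package, and sign — 4 in all.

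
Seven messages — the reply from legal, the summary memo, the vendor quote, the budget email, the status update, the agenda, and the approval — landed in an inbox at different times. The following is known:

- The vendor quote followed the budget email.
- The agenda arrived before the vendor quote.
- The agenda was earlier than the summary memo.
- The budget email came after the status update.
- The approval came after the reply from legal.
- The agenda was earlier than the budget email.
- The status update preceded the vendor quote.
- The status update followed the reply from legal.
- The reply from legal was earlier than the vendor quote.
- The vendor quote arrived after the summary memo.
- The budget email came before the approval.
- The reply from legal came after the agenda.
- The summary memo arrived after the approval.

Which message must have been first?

the agenda

The agenda has a chain of constraints placing it before every other message, so the agenda must be first.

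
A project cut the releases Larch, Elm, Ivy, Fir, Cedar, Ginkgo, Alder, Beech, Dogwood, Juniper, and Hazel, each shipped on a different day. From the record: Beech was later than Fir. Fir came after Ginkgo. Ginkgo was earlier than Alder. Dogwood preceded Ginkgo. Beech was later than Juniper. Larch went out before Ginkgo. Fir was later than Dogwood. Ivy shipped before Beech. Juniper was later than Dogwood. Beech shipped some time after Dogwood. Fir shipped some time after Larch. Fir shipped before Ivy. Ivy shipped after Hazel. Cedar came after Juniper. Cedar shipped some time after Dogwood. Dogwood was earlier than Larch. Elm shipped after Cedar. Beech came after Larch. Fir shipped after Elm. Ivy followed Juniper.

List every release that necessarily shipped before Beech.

Directly stated before Beech: Dogwood, Fir, Ivy, Juniper, and Larch.
Cedar reaches Beech via Cedar → Elm → Fir → Beech.
Elm reaches Beech via Elm → Fir → Beech.
Ginkgo reaches Beech via Ginkgo → Fir → Beech.
Likewise Hazel reaches Beech by chaining the stated constraints.

Cedar, Dogwood, Elm, Fir, Ginkgo, Hazel, Ivy, Juniper, Larch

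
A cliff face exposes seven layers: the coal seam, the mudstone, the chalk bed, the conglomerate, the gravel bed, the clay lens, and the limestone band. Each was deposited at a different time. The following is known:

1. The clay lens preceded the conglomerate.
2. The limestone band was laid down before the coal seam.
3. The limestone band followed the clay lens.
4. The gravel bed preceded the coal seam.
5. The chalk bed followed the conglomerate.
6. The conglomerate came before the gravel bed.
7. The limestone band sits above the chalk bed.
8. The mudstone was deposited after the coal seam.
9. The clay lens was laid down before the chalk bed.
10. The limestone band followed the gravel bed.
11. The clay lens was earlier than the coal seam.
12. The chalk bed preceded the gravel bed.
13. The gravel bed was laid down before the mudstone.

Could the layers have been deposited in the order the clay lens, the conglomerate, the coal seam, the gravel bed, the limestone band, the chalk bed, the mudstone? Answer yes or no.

no

The constraints require the chalk bed before the limestone band, but in the proposed sequence the limestone band appears ahead of the chalk bed. That one violation is enough.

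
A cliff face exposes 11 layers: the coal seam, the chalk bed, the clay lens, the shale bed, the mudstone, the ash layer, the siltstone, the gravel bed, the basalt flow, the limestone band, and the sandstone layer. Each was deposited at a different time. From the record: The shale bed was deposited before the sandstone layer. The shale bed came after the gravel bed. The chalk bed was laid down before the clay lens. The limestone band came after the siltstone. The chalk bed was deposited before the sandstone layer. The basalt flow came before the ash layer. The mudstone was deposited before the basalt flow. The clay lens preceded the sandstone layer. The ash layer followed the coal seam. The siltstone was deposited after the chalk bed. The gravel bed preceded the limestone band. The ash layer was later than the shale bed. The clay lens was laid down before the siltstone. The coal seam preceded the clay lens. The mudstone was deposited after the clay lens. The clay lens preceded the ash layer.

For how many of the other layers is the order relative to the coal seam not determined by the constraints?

3

Forced after the coal seam: the ash layer, the basalt flow, the clay lens, the limestone band, the mudstone, the sandstone layer, and the siltstone.
That leaves the chalk bed, the gravel bed, and the shale bed with no forced order relative to the coal seam — 3.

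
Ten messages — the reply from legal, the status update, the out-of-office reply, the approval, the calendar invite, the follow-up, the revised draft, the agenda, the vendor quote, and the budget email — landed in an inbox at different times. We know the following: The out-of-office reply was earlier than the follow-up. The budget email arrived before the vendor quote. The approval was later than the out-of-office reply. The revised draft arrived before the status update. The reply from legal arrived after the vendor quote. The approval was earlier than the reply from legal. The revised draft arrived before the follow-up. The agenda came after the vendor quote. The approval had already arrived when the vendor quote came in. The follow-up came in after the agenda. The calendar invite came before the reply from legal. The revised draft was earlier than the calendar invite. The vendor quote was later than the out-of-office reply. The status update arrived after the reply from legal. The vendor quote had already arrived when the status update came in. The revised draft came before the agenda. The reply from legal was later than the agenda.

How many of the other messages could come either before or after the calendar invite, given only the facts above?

6

Forced before the calendar invite: the revised draft; forced after the calendar invite: the reply from legal and the status update.
That leaves the agenda, the approval, the budget email, the follow-up, the out-of-office reply, and the vendor quote with no forced order relative to the calendar invite — 6.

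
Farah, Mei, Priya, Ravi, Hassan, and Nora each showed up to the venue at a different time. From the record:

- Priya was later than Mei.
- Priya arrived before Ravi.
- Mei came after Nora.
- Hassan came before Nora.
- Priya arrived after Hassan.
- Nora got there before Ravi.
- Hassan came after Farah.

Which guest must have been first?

Farah has a chain of constraints placing them before every other guest, so Farah must be first.

Farah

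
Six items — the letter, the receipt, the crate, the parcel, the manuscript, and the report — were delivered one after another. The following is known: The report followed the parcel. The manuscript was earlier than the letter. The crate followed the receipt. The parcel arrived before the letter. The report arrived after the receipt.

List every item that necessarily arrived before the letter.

the manuscript, the parcel

Directly stated before the letter: the manuscript and the parcel.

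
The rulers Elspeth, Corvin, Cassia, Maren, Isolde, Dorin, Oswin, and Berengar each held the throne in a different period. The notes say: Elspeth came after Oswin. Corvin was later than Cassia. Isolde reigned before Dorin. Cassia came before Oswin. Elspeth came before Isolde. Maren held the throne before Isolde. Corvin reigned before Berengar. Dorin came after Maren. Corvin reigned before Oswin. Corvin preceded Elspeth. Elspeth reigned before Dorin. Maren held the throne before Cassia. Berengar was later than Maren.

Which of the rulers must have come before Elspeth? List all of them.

Directly stated before Elspeth: Corvin and Oswin.
Cassia reaches Elspeth via Cassia → Oswin → Elspeth.
Maren reaches Elspeth via Maren → Cassia → Oswin → Elspeth.

Cassia, Corvin, Maren, Oswin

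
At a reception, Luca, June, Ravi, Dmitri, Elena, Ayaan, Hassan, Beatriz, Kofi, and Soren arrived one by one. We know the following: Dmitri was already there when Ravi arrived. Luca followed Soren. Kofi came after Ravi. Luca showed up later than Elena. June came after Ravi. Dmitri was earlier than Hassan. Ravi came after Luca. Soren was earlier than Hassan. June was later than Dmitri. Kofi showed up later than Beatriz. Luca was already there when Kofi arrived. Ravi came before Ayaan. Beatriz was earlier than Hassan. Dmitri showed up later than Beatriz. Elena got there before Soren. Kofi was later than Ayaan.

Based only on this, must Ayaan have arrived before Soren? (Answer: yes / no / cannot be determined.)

Tracing the constraints gives Soren → Luca → Ravi → Ayaan, so Soren must come before Ayaan.
That means Ayaan cannot be before Soren.

no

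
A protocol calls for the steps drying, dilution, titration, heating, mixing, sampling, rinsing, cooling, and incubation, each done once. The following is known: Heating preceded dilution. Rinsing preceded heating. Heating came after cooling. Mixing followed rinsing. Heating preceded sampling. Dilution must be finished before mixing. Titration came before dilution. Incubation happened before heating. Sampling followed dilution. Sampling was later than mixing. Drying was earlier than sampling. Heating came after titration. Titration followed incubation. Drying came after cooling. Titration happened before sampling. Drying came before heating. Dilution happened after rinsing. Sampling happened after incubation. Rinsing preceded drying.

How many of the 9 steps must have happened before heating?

Directly stated before heating: cooling, drying, incubation, rinsing, and titration.
No chain forces mixing (or any of the others) ahead of heating.
That's cooling, drying, incubation, rinsing, and titration — 5 in all.

5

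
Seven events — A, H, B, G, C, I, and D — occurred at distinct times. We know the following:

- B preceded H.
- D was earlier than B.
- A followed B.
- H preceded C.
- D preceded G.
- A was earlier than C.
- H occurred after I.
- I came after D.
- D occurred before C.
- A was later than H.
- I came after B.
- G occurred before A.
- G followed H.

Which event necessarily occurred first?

D

D has a chain of constraints placing it before every other event, so D must be first.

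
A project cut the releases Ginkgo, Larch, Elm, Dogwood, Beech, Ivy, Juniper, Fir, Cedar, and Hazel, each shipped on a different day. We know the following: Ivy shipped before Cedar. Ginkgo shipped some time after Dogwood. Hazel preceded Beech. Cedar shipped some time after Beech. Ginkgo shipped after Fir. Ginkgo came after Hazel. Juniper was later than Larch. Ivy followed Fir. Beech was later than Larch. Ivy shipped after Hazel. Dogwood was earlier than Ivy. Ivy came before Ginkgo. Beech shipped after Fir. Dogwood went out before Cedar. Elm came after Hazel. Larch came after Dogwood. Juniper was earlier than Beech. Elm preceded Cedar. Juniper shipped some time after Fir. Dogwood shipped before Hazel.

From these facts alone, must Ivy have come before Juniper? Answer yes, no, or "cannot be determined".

No chain of stated constraints runs from Ivy to Juniper, and none runs from Juniper to Ivy either.
So the relative order of Ivy and Juniper is not fixed by the given facts.

cannot be determined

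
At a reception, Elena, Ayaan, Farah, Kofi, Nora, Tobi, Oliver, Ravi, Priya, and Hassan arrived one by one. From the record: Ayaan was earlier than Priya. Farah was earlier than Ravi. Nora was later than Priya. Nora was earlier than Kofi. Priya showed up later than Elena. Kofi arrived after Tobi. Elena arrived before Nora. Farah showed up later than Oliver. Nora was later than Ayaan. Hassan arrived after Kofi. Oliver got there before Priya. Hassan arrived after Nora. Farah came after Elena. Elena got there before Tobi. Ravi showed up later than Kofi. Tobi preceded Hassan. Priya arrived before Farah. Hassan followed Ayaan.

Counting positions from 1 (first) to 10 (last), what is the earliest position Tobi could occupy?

Elena must come before Tobi — 1 forced predecessor.
Nothing else is forced ahead of Tobi, so their earliest slot is position 1 + 1 = 2.

2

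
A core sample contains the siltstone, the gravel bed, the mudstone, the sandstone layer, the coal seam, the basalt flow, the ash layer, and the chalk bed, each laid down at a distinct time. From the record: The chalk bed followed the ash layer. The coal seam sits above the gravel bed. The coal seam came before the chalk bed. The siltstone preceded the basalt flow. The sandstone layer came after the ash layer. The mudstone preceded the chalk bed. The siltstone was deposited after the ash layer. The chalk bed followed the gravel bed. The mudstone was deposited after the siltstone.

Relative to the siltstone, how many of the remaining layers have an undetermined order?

Forced before the siltstone: the ash layer; forced after the siltstone: the basalt flow, the chalk bed, and the mudstone.
That leaves the coal seam, the gravel bed, and the sandstone layer with no forced order relative to the siltstone — 3.

3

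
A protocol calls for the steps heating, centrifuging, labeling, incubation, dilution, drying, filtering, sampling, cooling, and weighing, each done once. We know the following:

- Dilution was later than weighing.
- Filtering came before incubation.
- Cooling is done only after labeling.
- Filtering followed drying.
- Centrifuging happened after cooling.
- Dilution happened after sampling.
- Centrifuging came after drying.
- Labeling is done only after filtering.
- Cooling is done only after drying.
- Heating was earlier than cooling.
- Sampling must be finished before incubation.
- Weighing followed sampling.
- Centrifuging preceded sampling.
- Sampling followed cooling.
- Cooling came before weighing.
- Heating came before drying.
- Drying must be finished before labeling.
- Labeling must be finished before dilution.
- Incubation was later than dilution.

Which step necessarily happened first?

heating

Heating has a chain of constraints placing it before every other step, so heating must be first.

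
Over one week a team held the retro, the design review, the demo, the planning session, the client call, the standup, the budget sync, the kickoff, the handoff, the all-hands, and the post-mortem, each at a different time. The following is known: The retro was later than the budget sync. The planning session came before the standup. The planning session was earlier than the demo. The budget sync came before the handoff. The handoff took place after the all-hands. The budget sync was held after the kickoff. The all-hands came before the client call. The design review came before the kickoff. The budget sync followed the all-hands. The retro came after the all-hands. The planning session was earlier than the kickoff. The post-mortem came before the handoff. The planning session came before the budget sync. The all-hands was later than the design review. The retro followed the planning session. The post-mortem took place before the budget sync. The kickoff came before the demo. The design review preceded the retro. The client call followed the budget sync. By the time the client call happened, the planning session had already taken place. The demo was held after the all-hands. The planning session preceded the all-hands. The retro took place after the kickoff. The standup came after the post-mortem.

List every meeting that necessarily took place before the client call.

the all-hands, the budget sync, the design review, the kickoff, the planning session, the post-mortem

Directly stated before the client call: the all-hands, the budget sync, and the planning session.
The design review reaches the client call via the design review → the all-hands → the client call.
The kickoff reaches the client call via the kickoff → the budget sync → the client call.
The post-mortem reaches the client call via the post-mortem → the budget sync → the client call.
No chain forces the handoff (or any of the others) ahead of the client call.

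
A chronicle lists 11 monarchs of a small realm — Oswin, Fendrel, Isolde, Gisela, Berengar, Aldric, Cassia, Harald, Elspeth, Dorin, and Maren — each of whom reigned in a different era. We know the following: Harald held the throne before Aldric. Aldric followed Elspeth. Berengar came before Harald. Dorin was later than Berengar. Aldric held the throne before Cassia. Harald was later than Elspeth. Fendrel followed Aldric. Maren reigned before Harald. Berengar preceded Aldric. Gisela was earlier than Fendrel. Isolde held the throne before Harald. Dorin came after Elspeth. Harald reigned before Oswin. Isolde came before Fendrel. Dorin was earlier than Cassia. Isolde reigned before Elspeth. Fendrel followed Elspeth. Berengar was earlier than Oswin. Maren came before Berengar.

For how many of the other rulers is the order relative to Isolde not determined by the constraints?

Forced after Isolde: Aldric, Cassia, Dorin, Elspeth, Fendrel, Harald, and Oswin.
That leaves Berengar, Gisela, and Maren with no forced order relative to Isolde — 3.

3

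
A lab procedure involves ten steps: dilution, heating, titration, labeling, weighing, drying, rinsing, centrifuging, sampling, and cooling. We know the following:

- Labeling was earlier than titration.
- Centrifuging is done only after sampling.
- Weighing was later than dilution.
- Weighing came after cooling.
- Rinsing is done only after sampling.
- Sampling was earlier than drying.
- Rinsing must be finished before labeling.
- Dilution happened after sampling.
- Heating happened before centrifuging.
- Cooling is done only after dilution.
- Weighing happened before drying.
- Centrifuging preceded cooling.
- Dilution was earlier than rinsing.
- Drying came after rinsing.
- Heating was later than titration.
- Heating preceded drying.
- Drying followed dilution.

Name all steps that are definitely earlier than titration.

Directly stated before titration: labeling.
Dilution reaches titration via dilution → rinsing → labeling → titration.
Rinsing reaches titration via rinsing → labeling → titration.
Sampling reaches titration via sampling → rinsing → labeling → titration.
No chain forces heating (or any of the others) ahead of titration.

dilution, labeling, rinsing, sampling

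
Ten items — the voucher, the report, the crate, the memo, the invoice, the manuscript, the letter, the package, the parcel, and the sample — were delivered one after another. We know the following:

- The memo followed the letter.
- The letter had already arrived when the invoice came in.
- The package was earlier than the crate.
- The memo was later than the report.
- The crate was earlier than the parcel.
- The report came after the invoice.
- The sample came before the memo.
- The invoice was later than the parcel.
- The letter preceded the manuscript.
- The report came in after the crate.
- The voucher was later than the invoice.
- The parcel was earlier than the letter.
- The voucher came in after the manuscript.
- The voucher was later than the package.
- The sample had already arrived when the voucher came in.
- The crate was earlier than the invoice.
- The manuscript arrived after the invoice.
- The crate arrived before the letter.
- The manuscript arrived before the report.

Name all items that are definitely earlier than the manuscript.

the crate, the invoice, the letter, the package, the parcel

Directly stated before the manuscript: the invoice and the letter.
The crate reaches the manuscript via the crate → the invoice → the manuscript.
The package reaches the manuscript via the package → the crate → the invoice → the manuscript.
The parcel reaches the manuscript via the parcel → the invoice → the manuscript.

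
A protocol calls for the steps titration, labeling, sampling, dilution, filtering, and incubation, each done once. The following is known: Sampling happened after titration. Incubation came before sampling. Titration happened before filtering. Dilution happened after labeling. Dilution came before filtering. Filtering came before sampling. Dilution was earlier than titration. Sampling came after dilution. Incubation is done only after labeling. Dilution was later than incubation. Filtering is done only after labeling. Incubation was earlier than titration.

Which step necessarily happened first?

Labeling has a chain of constraints placing it before every other step, so labeling must be first.

labeling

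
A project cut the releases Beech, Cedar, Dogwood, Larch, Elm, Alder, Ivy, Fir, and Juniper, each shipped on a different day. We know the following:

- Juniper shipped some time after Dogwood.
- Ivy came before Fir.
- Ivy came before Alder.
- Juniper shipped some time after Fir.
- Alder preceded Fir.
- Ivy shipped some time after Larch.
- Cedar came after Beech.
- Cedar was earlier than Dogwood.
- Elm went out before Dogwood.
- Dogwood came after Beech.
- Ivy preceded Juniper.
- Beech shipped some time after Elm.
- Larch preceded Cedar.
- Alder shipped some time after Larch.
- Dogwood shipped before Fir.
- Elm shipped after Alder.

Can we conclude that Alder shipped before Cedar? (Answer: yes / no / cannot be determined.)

Chain the constraints: Alder → Elm → Beech → Cedar. Each link is directly stated, so Alder comes before Cedar.

yes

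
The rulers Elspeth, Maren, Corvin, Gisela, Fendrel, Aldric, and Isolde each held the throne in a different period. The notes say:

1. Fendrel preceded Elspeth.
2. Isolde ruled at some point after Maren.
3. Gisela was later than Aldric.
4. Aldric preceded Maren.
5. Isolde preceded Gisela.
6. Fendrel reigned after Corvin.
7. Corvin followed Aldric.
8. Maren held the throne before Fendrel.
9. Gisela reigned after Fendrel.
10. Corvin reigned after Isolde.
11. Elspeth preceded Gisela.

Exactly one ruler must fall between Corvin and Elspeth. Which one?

Tracing the constraints gives Corvin → Fendrel → Elspeth, so Fendrel sits after Corvin and before Elspeth.
No other ruler is forced both after Corvin and before Elspeth.

Fendrel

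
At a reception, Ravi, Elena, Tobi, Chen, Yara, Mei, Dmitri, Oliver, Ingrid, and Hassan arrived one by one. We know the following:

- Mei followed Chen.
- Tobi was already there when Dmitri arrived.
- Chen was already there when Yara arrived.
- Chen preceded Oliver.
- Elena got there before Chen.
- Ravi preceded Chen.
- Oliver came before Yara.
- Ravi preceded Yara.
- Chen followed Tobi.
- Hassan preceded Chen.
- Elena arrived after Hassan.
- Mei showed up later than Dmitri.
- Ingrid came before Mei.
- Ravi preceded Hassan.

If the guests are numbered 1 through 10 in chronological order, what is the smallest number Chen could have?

Elena, Hassan, Ravi, and Tobi must all come before Chen — 4 forced predecessors.
Nothing else is forced ahead of Chen, so their earliest slot is position 4 + 1 = 5.

5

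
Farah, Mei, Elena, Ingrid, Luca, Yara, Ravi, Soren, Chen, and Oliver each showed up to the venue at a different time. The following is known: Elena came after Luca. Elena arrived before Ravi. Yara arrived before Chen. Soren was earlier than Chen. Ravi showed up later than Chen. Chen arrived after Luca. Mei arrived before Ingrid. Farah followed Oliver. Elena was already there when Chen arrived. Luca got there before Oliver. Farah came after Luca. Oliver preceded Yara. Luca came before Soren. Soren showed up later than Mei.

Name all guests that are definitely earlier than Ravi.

Chen, Elena, Luca, Mei, Oliver, Soren, Yara

Directly stated before Ravi: Chen and Elena.
Luca reaches Ravi via Luca → Elena → Ravi.
Mei reaches Ravi via Mei → Soren → Chen → Ravi.
Oliver reaches Ravi via Oliver → Yara → Chen → Ravi.
Likewise Soren and Yara each reach Ravi by chaining the stated constraints.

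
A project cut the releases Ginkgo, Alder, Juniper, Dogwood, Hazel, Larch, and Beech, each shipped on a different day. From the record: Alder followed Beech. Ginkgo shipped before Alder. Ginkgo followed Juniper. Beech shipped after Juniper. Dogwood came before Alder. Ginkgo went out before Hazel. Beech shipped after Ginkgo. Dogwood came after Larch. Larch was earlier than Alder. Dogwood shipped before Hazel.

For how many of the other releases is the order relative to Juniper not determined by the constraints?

Forced after Juniper: Alder, Beech, Ginkgo, and Hazel.
That leaves Dogwood and Larch with no forced order relative to Juniper — 2.

2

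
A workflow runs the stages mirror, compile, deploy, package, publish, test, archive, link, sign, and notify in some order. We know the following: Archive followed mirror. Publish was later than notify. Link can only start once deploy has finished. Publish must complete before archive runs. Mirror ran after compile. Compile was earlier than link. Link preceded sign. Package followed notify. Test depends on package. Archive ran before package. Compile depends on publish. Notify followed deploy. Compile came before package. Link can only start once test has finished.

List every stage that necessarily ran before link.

Directly stated before link: compile, deploy, and test.
Archive reaches link via archive → package → test → link.
Mirror reaches link via mirror → archive → package → test → link.
Notify reaches link via notify → publish → compile → link.
Likewise package and publish each reach link by chaining the stated constraints.
No chain forces sign ahead of link.

archive, compile, deploy, mirror, notify, package, publish, test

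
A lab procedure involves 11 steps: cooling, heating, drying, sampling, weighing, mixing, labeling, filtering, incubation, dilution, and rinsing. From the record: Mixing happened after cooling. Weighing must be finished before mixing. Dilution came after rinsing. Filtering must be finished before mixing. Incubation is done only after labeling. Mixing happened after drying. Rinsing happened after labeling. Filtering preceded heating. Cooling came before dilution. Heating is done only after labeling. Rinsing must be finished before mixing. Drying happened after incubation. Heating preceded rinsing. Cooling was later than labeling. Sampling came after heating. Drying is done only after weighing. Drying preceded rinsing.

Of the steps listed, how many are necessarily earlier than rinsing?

Directly stated before rinsing: drying, heating, and labeling.
Filtering reaches rinsing via filtering → heating → rinsing.
Incubation reaches rinsing via incubation → drying → rinsing.
Weighing reaches rinsing via weighing → drying → rinsing.
No chain forces mixing (or any of the others) ahead of rinsing.
That's drying, filtering, heating, incubation, labeling, and weighing — 6 in all.

6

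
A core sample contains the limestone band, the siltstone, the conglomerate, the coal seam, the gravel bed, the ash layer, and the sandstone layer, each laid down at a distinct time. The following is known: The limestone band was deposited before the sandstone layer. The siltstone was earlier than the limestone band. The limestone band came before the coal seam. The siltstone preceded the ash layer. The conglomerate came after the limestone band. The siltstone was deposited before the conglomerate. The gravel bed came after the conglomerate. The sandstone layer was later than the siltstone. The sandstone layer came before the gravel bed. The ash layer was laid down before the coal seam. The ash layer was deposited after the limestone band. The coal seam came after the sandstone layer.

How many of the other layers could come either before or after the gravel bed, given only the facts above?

2

Forced before the gravel bed: the conglomerate, the limestone band, the sandstone layer, and the siltstone.
That leaves the ash layer and the coal seam with no forced order relative to the gravel bed — 2.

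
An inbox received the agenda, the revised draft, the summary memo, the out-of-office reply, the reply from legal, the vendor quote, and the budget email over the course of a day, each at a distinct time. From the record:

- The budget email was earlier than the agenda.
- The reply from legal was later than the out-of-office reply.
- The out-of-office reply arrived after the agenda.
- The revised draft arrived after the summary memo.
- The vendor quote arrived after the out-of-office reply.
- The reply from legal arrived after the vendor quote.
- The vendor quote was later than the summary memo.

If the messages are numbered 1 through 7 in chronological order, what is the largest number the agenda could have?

4

The agenda must come before the out-of-office reply, the reply from legal, and the vendor quote — 3 messages forced after it.
Everything else can be placed before the agenda in some valid order, so the agenda can sit as late as position 7 − 3 = 4.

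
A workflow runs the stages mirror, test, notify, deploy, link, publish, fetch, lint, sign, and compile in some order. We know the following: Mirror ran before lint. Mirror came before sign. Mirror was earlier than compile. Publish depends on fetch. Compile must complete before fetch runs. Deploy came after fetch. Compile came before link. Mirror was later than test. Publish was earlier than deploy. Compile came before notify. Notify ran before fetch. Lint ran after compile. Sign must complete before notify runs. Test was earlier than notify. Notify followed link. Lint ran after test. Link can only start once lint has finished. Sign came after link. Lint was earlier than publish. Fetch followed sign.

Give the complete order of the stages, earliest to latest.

The constraints fix every adjacent pair, so only one ordering works:
test → mirror → compile → lint → link → sign → notify → fetch → publish → deploy.

test, mirror, compile, lint, link, sign, notify, fetch, publish, deploy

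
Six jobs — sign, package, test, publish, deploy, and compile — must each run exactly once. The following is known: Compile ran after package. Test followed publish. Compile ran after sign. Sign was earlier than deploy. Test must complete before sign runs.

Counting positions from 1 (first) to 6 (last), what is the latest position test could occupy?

Test must come before compile, deploy, and sign — 3 stages forced after it.
Everything else can be placed before test in some valid order, so test can sit as late as position 6 − 3 = 3.

3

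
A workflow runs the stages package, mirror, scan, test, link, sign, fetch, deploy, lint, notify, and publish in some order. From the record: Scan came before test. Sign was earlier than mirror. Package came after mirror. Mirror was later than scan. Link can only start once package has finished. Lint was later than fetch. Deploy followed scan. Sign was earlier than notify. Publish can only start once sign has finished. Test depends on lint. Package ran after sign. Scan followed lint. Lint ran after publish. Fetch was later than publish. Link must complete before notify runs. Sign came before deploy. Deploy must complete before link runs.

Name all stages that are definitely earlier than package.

Directly stated before package: mirror and sign.
Fetch reaches package via fetch → lint → scan → mirror → package.
Lint reaches package via lint → scan → mirror → package.
Publish reaches package via publish → lint → scan → mirror → package.
Likewise scan reaches package by chaining the stated constraints.

fetch, lint, mirror, publish, scan, sign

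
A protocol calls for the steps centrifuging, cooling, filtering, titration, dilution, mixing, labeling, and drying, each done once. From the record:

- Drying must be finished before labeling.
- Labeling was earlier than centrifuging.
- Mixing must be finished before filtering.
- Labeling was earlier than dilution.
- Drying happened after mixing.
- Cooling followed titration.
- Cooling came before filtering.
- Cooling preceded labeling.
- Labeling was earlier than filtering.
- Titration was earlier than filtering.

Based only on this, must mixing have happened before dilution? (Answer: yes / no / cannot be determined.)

Chain the constraints: mixing → drying → labeling → dilution. Each link is directly stated, so mixing comes before dilution.

yes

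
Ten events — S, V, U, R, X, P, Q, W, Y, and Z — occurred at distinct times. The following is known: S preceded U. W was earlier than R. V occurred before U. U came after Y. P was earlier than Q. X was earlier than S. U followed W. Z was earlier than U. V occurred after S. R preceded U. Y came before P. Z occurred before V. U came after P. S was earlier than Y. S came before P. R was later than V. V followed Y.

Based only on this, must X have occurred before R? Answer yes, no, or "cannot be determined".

Chain the constraints: X → S → V → R. Each link is directly stated, so X comes before R.

yes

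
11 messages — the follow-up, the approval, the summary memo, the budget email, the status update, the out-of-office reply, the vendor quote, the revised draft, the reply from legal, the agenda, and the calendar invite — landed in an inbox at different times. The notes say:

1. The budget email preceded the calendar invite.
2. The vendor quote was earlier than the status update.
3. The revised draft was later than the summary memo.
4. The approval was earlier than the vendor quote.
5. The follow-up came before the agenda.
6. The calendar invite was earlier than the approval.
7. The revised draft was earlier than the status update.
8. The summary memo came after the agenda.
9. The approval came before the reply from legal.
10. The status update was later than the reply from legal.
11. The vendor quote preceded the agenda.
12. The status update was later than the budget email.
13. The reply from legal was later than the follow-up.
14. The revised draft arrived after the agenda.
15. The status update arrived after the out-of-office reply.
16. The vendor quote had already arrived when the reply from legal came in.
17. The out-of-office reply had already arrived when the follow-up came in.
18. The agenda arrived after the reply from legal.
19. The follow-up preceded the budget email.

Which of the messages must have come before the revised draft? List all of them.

Directly stated before the revised draft: the agenda and the summary memo.
The approval reaches the revised draft via the approval → the reply from legal → the agenda → the revised draft.
The budget email reaches the revised draft via the budget email → the calendar invite → the approval → the reply from legal → the agenda → the revised draft.
The calendar invite reaches the revised draft via the calendar invite → the approval → the reply from legal → the agenda → the revised draft.
Likewise the follow-up, the out-of-office reply, the reply from legal, and the vendor quote each reach the revised draft by chaining the stated constraints.
No chain forces the status update ahead of the revised draft.

the agenda, the approval, the budget email, the calendar invite, the follow-up, the out-of-office reply, the reply from legal, the summary memo, the vendor quote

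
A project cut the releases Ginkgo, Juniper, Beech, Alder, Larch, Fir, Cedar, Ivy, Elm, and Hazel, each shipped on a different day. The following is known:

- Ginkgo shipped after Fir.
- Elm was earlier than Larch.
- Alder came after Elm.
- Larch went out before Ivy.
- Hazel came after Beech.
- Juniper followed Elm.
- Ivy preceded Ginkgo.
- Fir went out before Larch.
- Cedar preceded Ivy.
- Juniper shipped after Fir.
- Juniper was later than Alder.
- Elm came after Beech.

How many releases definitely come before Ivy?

Directly stated before Ivy: Cedar and Larch.
Beech reaches Ivy via Beech → Elm → Larch → Ivy.
Elm reaches Ivy via Elm → Larch → Ivy.
Fir reaches Ivy via Fir → Larch → Ivy.
That's Beech, Cedar, Elm, Fir, and Larch — 5 in all.

5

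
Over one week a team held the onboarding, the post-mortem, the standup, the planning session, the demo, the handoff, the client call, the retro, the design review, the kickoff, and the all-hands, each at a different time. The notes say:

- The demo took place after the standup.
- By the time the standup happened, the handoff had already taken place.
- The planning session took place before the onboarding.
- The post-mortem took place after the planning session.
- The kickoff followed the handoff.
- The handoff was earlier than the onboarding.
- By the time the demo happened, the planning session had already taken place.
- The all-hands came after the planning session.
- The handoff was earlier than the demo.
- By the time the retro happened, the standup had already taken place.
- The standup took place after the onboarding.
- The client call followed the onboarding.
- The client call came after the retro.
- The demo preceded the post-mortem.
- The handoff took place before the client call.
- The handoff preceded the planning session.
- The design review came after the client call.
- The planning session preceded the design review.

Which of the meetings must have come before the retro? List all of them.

the handoff, the onboarding, the planning session, the standup

Directly stated before the retro: the standup.
The handoff reaches the retro via the handoff → the standup → the retro.
The onboarding reaches the retro via the onboarding → the standup → the retro.
The planning session reaches the retro via the planning session → the onboarding → the standup → the retro.
No chain forces the post-mortem (or any of the others) ahead of the retro.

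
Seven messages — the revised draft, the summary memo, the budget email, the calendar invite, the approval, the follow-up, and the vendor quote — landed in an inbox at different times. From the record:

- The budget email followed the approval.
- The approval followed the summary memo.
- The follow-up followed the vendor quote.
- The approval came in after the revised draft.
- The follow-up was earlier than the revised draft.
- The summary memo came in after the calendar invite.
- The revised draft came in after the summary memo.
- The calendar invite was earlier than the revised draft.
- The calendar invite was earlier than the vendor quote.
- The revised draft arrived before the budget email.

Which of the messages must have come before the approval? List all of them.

the calendar invite, the follow-up, the revised draft, the summary memo, the vendor quote

Directly stated before the approval: the revised draft and the summary memo.
The calendar invite reaches the approval via the calendar invite → the revised draft → the approval.
The follow-up reaches the approval via the follow-up → the revised draft → the approval.
The vendor quote reaches the approval via the vendor quote → the follow-up → the revised draft → the approval.
No chain forces the budget email ahead of the approval.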